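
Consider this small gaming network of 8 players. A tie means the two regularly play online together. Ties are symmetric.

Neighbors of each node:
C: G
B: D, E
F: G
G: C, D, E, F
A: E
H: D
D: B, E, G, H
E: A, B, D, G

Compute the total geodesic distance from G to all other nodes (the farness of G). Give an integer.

10

Distances from G: A:2, B:2, C:1, D:1, E:1, F:1, H:2.
Sum = 2 + 2 + 1 + 1 + 1 + 1 + 2 = 10.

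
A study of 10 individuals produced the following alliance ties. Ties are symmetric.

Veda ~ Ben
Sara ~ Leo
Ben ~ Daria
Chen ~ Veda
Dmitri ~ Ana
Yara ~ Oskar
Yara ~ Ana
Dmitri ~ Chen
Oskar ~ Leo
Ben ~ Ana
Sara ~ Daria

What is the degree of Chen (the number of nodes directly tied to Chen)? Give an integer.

Chen is directly tied to Dmitri and Veda. That is 2 neighbors, so the degree of Chen is 2.

2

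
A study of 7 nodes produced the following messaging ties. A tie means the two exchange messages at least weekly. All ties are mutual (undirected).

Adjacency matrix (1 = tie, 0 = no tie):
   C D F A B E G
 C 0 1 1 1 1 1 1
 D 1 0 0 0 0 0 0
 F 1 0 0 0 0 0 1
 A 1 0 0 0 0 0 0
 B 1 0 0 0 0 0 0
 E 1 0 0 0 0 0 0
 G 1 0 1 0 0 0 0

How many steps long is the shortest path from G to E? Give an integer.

2

One shortest route is G – C – E, which uses 2 edges, and G and E are not directly tied, so nothing shorter exists. So d(G,E) = 2.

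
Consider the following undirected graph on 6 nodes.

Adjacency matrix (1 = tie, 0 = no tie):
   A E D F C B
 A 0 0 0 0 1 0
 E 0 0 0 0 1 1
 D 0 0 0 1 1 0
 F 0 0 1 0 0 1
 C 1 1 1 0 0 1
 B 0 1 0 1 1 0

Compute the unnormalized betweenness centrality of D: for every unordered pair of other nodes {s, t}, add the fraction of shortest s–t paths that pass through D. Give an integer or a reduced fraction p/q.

Pairs whose geodesics pass through D — A–F: 1/2; F–C: 1/2.
All other pairs contribute 0.
Summing the contributions gives betweenness(D) = 1.

1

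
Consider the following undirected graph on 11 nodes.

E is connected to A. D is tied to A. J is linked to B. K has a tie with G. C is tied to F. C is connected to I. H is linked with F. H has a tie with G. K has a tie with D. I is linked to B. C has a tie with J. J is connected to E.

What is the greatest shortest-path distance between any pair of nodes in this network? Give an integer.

5

Eccentricity of each node (its greatest distance to any other): A:4, B:5, C:4, D:5, E:4, F:4, G:5, H:4, I:5, J:4, K:5.
The maximum eccentricity is 5, realized for instance by the pair I–D via I – B – J – E – A – D. So the diameter is 5.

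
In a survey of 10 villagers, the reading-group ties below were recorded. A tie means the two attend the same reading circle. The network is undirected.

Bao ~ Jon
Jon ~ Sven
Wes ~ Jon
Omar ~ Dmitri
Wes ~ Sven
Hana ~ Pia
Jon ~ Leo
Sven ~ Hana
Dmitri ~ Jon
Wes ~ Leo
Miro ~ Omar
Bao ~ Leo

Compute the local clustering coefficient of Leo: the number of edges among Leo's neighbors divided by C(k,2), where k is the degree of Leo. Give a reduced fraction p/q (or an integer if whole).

2/3

Leo's neighbors: Bao, Jon, and Wes (k = 3).
Possible neighbor pairs: C(3,2) = 3. Edges among them: Bao–Jon, Jon–Wes → e = 2.
Clustering(Leo) = 2/3.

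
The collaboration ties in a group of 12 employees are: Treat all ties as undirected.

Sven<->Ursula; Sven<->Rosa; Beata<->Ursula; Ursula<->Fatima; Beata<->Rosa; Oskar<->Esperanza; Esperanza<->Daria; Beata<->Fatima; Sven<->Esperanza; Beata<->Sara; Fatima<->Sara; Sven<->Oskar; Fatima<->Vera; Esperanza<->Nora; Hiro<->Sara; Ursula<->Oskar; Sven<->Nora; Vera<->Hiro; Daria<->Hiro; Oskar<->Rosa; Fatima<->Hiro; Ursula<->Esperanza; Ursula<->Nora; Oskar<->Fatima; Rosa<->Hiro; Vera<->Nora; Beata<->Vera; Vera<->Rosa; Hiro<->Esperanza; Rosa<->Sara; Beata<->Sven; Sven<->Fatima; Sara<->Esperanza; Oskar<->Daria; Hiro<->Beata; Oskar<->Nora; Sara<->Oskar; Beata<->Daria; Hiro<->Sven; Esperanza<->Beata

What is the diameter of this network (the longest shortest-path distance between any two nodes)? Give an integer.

Eccentricity of each node (its greatest distance to any other): Beata:2, Daria:2, Esperanza:2, Fatima:2, Hiro:2, Nora:2, Oskar:2, Rosa:2, Sara:2, Sven:2, Ursula:2, Vera:2.
The maximum eccentricity is 2, realized for instance by the pair Daria–Sven via Daria – Oskar – Sven. So the diameter is 2.

2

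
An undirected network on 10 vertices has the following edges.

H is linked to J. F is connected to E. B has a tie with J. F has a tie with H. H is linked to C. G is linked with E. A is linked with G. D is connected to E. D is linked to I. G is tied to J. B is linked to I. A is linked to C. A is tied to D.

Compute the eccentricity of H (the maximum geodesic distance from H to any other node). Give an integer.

Distances from H: A:2, B:2, C:1, D:3, E:2, F:1, G:2, I:3, J:1.
The largest is 3 (to I and D), so the eccentricity of H is 3.

3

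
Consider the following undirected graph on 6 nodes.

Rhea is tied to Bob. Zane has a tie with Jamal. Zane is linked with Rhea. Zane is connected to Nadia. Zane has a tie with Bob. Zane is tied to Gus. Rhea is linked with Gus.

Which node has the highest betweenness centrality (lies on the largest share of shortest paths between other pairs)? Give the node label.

Zane

Unnormalized betweenness of each node: Bob:0, Gus:0, Jamal:0, Nadia:0, Rhea:1/2, Zane:15/2.
Zane has the largest value, 15/2, making it the main broker — the node through which the most shortest paths run.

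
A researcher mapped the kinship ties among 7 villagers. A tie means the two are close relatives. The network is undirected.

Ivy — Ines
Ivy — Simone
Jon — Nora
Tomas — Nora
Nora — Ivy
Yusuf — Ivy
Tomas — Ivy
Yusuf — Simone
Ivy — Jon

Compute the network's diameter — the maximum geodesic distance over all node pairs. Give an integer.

Eccentricity of each node (its greatest distance to any other): Ines:2, Ivy:1, Jon:2, Nora:2, Simone:2, Tomas:2, Yusuf:2.
The maximum eccentricity is 2, realized for instance by the pair Tomas–Simone via Tomas – Ivy – Simone. So the diameter is 2.

2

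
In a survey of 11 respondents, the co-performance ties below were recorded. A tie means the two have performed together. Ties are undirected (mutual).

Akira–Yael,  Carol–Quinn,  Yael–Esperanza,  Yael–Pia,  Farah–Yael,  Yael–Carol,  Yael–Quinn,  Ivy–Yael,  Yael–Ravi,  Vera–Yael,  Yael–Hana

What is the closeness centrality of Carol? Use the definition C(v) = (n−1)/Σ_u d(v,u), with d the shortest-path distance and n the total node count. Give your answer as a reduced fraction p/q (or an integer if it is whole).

5/9

Distances from Carol: Akira:2, Esperanza:2, Farah:2, Hana:2, Ivy:2, Pia:2, Quinn:1, Ravi:2, Vera:2, Yael:1. Sum = 18.
n = 11, so closeness = 10/18 = 5/9.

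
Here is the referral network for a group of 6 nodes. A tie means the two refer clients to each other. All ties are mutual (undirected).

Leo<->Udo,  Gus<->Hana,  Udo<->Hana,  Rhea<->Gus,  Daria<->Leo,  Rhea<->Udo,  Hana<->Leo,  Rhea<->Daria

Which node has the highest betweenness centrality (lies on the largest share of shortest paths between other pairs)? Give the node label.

Unnormalized betweenness of each node: Daria:1/2, Gus:1/2, Hana:3/2, Leo:3/2, Rhea:2, Udo:1.
Rhea has the largest value, 2, making it the main broker — the node through which the most shortest paths run.

Rhea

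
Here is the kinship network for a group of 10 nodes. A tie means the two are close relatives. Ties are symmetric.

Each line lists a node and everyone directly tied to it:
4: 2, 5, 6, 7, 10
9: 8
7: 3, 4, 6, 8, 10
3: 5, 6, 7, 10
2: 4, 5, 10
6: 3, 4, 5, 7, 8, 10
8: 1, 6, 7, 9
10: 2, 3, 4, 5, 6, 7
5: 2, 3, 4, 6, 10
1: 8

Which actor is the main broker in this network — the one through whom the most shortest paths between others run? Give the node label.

8

Unnormalized betweenness of each node: 1:0, 2:0, 3:1/4, 4:137/60, 5:101/60, 6:49/5, 7:119/20, 8:15, 9:0, 10:91/30.
8 has the largest value, 15, making it the main broker — the node through which the most shortest paths run.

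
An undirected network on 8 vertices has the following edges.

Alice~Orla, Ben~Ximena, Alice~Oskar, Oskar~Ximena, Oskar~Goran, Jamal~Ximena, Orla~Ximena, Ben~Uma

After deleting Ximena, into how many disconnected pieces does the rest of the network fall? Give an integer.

3

Without Ximena, the remaining ties split the others into: {Ben, Uma}; {Alice, Goran, Orla, Oskar}; {Jamal}.
That's 3 separate components.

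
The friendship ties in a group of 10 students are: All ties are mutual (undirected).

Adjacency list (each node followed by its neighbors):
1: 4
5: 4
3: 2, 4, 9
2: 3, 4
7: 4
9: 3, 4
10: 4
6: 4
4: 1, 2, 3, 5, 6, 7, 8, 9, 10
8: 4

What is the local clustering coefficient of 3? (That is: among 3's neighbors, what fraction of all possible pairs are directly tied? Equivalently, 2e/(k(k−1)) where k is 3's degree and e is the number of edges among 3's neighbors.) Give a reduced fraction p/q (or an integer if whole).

3's neighbors: 2, 4, and 9 (k = 3).
Possible neighbor pairs: C(3,2) = 3. Edges among them: 2–4, 4–9 → e = 2.
Clustering(3) = 2/3.

2/3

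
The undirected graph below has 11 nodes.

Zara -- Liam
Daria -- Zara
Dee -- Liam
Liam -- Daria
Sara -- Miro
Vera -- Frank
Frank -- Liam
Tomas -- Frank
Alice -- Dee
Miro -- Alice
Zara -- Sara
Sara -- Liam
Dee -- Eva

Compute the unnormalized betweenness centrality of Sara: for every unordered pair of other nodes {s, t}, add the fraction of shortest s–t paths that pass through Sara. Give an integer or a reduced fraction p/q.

Pairs whose geodesics pass through Sara — Daria–Miro: 2/2; Vera–Miro: 1; Liam–Miro: 1; Frank–Miro: 1; Tomas–Miro: 1; Alice–Zara: 1/2; Miro–Zara: 1.
All other pairs contribute 0.
Summing the contributions gives betweenness(Sara) = 13/2.

13/2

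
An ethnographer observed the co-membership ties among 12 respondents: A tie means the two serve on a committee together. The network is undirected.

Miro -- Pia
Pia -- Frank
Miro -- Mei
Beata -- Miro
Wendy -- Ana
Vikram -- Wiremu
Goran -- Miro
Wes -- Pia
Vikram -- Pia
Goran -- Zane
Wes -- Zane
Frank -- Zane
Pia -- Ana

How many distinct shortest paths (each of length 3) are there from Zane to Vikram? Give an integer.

2

The shortest distance is 3. The length-3 paths are: Zane–Wes–Pia–Vikram; Zane–Frank–Pia–Vikram.
That gives 2 distinct shortest paths.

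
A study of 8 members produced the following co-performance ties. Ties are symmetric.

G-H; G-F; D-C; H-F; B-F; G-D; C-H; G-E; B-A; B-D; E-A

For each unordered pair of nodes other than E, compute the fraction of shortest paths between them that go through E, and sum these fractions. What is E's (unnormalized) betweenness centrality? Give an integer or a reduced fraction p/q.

3/2

Pairs whose geodesics pass through E — A–G: 1; A–H: 1/2.
All other pairs contribute 0.
Summing the contributions gives betweenness(E) = 3/2.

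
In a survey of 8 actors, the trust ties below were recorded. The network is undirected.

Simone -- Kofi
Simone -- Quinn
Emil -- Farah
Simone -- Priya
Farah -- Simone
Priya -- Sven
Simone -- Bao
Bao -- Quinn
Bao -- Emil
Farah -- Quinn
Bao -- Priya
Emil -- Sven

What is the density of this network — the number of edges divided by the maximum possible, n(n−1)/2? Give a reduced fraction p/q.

There are 12 edges and 8 nodes, so the maximum possible is C(8,2) = 28.
Density = 12/28 = 3/7.

3/7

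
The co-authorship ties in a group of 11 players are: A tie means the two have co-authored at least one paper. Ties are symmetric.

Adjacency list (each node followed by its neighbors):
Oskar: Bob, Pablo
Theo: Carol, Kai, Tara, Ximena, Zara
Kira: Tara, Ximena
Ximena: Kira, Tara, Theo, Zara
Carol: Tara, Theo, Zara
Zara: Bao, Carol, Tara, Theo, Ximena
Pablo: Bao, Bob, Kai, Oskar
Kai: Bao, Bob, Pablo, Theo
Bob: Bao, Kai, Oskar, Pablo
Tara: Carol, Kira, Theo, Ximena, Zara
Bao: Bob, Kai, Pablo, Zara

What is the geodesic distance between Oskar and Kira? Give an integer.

5

One shortest route is Oskar – Bob – Kai – Theo – Ximena – Kira, which uses 5 edges, and at distance 4 from Oskar we only reach {Carol, Tara, Ximena}, which does not include Kira. So d(Oskar,Kira) = 5.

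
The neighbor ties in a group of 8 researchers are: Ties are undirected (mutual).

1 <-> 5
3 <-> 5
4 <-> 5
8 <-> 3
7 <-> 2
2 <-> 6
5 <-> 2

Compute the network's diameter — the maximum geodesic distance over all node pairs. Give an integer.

4

Eccentricity of each node (its greatest distance to any other): 1:3, 2:3, 3:3, 4:3, 5:2, 6:4, 7:4, 8:4.
The maximum eccentricity is 4, realized for instance by the pair 6–8 via 6 – 2 – 5 – 3 – 8. So the diameter is 4.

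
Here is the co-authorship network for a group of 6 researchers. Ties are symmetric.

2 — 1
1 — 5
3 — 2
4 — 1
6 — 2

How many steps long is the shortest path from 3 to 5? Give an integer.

3

One shortest route is 3 – 2 – 1 – 5, which uses 3 edges, and at distance 2 from 3 we only reach {1, 6}, which does not include 5. So d(3,5) = 3.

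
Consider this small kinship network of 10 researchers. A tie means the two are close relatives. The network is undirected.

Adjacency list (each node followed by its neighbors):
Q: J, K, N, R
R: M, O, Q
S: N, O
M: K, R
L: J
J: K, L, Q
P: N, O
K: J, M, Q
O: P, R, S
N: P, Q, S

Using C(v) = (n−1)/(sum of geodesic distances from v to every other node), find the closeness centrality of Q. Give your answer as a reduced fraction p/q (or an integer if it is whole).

Distances from Q: J:1, K:1, L:2, M:2, N:1, O:2, P:2, R:1, S:2. Sum = 14.
n = 10, so closeness = 9/14.

9/14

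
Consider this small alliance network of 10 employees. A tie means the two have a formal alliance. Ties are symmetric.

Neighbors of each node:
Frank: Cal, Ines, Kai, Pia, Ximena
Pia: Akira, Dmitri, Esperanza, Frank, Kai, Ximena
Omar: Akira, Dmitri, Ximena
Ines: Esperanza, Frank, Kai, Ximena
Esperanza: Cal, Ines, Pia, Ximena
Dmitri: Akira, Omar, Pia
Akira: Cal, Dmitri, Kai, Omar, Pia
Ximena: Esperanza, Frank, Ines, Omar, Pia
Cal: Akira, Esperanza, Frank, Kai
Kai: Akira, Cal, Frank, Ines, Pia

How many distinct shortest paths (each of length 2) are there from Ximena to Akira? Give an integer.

2

The shortest distance is 2. The length-2 paths are: Ximena–Pia–Akira; Ximena–Omar–Akira.
That gives 2 distinct shortest paths.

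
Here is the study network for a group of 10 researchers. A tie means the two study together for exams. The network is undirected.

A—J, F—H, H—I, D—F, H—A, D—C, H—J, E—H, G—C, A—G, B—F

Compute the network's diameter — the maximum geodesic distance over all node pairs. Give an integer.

4

Eccentricity of each node (its greatest distance to any other): A:3, B:4, C:4, D:3, E:4, F:3, G:4, H:3, I:4, J:3.
The maximum eccentricity is 4, realized for instance by the pair B–G via B – F – H – A – G. So the diameter is 4.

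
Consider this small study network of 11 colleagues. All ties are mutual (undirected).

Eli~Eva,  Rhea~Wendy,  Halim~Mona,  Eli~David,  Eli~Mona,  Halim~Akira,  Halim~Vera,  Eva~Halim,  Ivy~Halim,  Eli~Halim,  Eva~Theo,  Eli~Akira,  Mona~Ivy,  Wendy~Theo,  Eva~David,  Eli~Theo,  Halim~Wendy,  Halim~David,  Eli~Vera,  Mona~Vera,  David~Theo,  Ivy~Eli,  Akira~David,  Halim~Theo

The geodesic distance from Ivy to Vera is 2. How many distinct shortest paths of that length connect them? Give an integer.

The shortest distance is 2. The length-2 paths are: Ivy–Halim–Vera; Ivy–Eli–Vera; Ivy–Mona–Vera.
That gives 3 distinct shortest paths.

3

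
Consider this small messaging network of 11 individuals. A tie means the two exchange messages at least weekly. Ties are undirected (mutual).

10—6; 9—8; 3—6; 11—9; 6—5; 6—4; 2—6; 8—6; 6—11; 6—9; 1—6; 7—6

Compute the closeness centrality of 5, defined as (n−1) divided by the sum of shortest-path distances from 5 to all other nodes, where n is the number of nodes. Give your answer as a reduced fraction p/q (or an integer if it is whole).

10/19

Distances from 5: 1:2, 2:2, 3:2, 4:2, 6:1, 7:2, 8:2, 9:2, 10:2, 11:2. Sum = 19.
n = 11, so closeness = 10/19.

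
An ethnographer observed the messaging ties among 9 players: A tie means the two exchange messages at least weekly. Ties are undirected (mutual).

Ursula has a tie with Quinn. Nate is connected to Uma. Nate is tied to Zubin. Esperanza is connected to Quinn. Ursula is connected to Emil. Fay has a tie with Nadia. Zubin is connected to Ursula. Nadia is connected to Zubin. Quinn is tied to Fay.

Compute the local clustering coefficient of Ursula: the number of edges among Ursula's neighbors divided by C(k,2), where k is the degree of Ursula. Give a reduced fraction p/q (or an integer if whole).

Ursula's neighbors: Emil, Quinn, and Zubin (k = 3).
Possible neighbor pairs: C(3,2) = 3. Edges among them: none → e = 0.
Clustering(Ursula) = 0/3 = 0.

0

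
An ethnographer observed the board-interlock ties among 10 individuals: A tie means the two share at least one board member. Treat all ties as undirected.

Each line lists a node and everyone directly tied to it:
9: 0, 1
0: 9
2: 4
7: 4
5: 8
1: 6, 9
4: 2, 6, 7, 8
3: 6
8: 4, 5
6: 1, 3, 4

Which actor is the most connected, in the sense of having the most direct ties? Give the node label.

Degrees — 0:1, 1:2, 2:1, 3:1, 4:4, 5:1, 6:3, 7:1, 8:2, 9:2.
The maximum is 4, attained only by 4.

4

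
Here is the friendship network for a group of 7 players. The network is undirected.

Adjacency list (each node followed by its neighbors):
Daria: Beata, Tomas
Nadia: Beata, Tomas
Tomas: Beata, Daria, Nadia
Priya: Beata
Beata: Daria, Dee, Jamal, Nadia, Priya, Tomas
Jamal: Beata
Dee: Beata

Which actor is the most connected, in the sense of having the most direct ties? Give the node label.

Beata

Degrees — Beata:6, Daria:2, Dee:1, Jamal:1, Nadia:2, Priya:1, Tomas:3.
The maximum is 6, attained only by Beata.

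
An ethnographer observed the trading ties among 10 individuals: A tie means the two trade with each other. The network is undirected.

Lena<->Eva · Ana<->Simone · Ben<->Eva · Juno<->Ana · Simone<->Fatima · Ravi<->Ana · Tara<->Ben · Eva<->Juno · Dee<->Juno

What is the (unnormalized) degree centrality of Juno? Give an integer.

Juno is directly tied to Ana, Dee, and Eva. That is 3 neighbors, so the degree of Juno is 3.

3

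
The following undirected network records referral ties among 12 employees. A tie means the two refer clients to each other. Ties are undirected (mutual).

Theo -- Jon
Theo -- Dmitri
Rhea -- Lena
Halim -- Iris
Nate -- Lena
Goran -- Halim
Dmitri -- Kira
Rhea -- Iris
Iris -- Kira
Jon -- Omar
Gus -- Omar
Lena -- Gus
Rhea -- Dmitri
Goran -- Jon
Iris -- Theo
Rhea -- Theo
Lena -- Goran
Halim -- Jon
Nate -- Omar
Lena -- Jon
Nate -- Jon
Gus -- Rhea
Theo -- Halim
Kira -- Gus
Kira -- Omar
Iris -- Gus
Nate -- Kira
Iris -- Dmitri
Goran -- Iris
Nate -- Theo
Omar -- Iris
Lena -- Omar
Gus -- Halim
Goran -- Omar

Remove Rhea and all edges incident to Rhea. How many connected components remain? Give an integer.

1

Rhea's neighbors (Dmitri, Gus, Iris, Lena, and Theo) remain reachable from one another through other ties, so the rest of the network stays in one piece.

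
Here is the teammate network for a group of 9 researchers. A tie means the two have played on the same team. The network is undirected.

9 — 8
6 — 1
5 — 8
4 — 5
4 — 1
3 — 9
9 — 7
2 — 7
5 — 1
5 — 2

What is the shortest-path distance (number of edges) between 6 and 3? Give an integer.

One shortest route is 6 – 1 – 5 – 8 – 9 – 3, which uses 5 edges, and at distance 4 from 6 we only reach {7, 9}, which does not include 3. So d(6,3) = 5.

5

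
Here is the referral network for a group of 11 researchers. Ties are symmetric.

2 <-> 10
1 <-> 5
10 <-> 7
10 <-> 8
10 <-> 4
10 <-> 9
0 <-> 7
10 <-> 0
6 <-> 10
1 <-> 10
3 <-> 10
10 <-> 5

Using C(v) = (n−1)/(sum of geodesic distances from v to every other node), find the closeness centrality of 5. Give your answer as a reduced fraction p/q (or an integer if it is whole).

5/9

Distances from 5: 0:2, 1:1, 2:2, 3:2, 4:2, 6:2, 7:2, 8:2, 9:2, 10:1. Sum = 18.
n = 11, so closeness = 10/18 = 5/9.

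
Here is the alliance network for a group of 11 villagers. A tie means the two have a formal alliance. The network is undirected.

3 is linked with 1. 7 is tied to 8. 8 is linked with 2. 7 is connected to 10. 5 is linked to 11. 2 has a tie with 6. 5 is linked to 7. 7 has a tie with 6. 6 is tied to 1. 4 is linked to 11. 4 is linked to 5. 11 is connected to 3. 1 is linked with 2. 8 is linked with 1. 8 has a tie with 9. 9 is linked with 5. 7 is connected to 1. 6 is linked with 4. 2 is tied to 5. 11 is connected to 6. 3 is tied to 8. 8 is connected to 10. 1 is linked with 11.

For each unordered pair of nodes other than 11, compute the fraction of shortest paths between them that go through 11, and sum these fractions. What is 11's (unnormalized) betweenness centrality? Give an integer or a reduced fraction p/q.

167/42

Pairs whose geodesics pass through 11 — 6–3: 1/2; 6–9: 1/7; 6–5: 1/4; 3–5: 1; 3–4: 1; 5–1: 1/3; 4–1: 1/2; 4–8: 2/8.
All other pairs contribute 0.
Summing the contributions gives betweenness(11) = 167/42.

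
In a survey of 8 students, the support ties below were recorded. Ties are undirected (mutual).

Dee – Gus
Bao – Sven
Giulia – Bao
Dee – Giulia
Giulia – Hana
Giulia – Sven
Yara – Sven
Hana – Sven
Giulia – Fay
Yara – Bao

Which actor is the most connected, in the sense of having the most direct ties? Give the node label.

Degrees — Bao:3, Dee:2, Fay:1, Giulia:5, Gus:1, Hana:2, Sven:4, Yara:2.
The maximum is 5, attained only by Giulia.

Giulia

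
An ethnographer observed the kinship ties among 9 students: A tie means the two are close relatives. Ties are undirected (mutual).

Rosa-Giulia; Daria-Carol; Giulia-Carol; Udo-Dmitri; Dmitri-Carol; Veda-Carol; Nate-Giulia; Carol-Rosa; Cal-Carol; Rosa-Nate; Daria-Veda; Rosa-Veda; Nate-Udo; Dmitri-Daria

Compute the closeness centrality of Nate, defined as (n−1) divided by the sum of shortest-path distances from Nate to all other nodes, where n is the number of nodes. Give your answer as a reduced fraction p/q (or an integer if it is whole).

8/15

Distances from Nate: Cal:3, Carol:2, Daria:3, Dmitri:2, Giulia:1, Rosa:1, Udo:1, Veda:2. Sum = 15.
n = 9, so closeness = 8/15.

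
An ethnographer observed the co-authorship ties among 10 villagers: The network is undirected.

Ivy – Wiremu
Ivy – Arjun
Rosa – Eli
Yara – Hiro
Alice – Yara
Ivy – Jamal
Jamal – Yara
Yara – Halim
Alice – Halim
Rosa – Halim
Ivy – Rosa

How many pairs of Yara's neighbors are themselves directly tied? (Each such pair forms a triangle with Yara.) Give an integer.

Yara's neighbors: Alice, Halim, Hiro, and Jamal.
Neighbor pairs that are themselves tied: Yara–Alice–Halim. Each forms one triangle with Yara, for 1 in total.

1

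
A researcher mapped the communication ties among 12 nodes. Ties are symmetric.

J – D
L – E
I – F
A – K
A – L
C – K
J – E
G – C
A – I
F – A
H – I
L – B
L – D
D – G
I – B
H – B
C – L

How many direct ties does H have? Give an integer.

2

H is directly tied to B and I. That is 2 neighbors, so the degree of H is 2.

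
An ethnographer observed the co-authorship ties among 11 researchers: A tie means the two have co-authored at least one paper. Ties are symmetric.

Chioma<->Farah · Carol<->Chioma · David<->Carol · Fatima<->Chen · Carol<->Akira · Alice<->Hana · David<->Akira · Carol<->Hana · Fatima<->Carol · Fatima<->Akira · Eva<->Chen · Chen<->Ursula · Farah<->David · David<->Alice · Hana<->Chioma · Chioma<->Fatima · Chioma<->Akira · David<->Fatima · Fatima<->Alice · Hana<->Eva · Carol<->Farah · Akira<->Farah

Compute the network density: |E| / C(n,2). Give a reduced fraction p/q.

There are 22 edges and 11 nodes, so the maximum possible is C(11,2) = 55.
Density = 22/55 = 2/5.

2/5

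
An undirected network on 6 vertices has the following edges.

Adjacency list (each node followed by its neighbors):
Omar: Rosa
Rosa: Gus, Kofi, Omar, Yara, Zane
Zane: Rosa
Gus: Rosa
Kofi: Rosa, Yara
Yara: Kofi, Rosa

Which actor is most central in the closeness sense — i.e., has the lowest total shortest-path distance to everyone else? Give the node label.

Farness (sum of distances to all others) for each node — Gus:9, Kofi:8, Omar:9, Rosa:5, Yara:8, Zane:9.
The smallest farness is 5, for Rosa, so Rosa has the highest closeness.

Rosa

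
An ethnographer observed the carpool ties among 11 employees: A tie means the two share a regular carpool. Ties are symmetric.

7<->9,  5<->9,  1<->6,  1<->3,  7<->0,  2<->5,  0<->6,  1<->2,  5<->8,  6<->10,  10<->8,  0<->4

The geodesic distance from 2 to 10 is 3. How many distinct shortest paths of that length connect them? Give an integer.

2

The shortest distance is 3. The length-3 paths are: 2–5–8–10; 2–1–6–10.
That gives 2 distinct shortest paths.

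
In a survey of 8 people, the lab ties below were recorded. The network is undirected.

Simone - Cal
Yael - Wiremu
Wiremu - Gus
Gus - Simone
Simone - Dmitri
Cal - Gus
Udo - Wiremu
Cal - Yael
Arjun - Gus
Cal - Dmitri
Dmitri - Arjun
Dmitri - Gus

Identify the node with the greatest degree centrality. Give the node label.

Gus

Degrees — Arjun:2, Cal:4, Dmitri:4, Gus:5, Simone:3, Udo:1, Wiremu:3, Yael:2.
The maximum is 5, attained only by Gus.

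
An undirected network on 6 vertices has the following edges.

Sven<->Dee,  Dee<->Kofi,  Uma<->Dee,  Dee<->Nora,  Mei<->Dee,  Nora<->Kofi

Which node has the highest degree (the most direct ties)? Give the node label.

Degrees — Dee:5, Kofi:2, Mei:1, Nora:2, Sven:1, Uma:1.
The maximum is 5, attained only by Dee.

Dee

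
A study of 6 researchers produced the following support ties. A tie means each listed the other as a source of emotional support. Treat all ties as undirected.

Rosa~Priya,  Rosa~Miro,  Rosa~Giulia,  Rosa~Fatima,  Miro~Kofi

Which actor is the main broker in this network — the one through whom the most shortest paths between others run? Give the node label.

Unnormalized betweenness of each node: Fatima:0, Giulia:0, Kofi:0, Miro:4, Priya:0, Rosa:9.
Rosa has the largest value, 9, making it the main broker — the node through which the most shortest paths run.

Rosa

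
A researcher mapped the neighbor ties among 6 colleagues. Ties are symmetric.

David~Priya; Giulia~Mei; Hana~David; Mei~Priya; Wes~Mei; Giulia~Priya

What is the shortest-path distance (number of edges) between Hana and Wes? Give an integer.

4

One shortest route is Hana – David – Priya – Mei – Wes, which uses 4 edges, and at distance 3 from Hana we only reach {Giulia, Mei}, which does not include Wes. So d(Hana,Wes) = 4.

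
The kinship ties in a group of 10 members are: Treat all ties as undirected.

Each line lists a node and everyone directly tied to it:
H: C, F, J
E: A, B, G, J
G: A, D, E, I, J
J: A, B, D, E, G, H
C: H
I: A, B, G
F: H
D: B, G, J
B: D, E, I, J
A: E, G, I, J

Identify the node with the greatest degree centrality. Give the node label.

J

Degrees — A:4, B:4, C:1, D:3, E:4, F:1, G:5, H:3, I:3, J:6.
The maximum is 6, attained only by J.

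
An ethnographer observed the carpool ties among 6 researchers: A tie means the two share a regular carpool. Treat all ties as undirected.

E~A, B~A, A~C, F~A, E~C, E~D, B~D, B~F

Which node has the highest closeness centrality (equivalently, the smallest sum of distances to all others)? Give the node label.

A

Farness (sum of distances to all others) for each node — A:6, B:7, C:8, D:8, E:7, F:8.
The smallest farness is 6, for A, so A has the highest closeness.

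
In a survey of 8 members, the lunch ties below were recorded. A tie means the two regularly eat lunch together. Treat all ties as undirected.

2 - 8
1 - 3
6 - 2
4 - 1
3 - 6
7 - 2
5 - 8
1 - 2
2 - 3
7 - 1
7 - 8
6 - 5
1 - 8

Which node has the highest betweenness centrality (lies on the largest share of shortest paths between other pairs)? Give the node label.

1

Unnormalized betweenness of each node: 1:7, 2:7/2, 3:1, 4:0, 5:1/2, 6:3/2, 7:0, 8:7/2.
1 has the largest value, 7, making it the main broker — the node through which the most shortest paths run.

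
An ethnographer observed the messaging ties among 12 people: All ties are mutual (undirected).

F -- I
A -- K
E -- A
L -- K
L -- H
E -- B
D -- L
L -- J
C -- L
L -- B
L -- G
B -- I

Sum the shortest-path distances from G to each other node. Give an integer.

Distances from G: A:3, B:2, C:2, D:2, E:3, F:4, H:2, I:3, J:2, K:2, L:1.
Sum = 3 + 2 + 2 + 2 + 3 + 4 + 2 + 3 + 2 + 2 + 1 = 26.

26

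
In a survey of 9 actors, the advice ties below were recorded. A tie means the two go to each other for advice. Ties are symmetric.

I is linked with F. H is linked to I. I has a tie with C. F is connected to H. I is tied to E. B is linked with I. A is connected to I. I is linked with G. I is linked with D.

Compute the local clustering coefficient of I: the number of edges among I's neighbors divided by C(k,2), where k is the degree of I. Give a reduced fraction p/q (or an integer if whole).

1/28

I's neighbors: A, B, C, D, E, F, G, and H (k = 8).
Possible neighbor pairs: C(8,2) = 28. Edges among them: F–H → e = 1.
Clustering(I) = 1/28.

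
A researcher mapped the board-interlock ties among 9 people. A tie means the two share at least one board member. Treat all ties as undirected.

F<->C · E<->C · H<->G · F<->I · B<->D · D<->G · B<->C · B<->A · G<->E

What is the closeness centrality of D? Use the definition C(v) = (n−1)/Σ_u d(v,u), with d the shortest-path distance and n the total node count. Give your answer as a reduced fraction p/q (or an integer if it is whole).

8/17

Distances from D: A:2, B:1, C:2, E:2, F:3, G:1, H:2, I:4. Sum = 17.
n = 9, so closeness = 8/17.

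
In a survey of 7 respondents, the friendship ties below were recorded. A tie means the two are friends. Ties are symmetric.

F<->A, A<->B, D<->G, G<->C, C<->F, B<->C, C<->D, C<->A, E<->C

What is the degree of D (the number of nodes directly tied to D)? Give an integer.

D is directly tied to C and G. That is 2 neighbors, so the degree of D is 2.

2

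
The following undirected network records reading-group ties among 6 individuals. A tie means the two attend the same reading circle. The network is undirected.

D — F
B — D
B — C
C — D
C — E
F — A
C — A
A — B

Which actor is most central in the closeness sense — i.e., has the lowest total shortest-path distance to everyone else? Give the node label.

C

Farness (sum of distances to all others) for each node — A:7, B:7, C:6, D:7, E:10, F:9.
The smallest farness is 6, for C, so C has the highest closeness.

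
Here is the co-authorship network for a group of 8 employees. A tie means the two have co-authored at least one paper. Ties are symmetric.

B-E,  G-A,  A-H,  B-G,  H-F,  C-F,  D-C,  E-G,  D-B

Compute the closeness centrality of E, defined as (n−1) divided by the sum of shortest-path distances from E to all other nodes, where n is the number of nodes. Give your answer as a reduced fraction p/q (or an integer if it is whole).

7/16

Distances from E: A:2, B:1, C:3, D:2, F:4, G:1, H:3. Sum = 16.
n = 8, so closeness = 7/16.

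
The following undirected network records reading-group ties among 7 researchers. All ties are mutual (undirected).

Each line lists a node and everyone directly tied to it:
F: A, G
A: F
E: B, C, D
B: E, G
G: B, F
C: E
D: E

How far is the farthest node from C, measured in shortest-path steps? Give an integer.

Distances from C: A:5, B:2, D:2, E:1, F:4, G:3.
The largest is 5 (to A), so the eccentricity of C is 5.

5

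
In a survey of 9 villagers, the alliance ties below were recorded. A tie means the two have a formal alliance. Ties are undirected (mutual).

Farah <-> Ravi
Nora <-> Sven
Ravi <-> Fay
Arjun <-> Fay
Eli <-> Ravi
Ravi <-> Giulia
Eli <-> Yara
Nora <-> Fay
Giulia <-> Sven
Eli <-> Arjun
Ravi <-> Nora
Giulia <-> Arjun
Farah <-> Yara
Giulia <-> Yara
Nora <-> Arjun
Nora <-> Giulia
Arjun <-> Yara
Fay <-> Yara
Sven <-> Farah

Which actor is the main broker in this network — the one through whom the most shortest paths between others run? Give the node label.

Unnormalized betweenness of each node: Arjun:57/28, Eli:1/2, Farah:115/84, Fay:5/6, Giulia:109/42, Nora:55/21, Ravi:103/28, Sven:5/6, Yara:99/28.
Ravi has the largest value, 103/28, making it the main broker — the node through which the most shortest paths run.

Ravi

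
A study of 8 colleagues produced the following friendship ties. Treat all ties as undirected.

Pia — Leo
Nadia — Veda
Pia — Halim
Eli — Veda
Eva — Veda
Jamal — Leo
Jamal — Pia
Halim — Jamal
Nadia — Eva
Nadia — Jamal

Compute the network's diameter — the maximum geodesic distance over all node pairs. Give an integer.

Eccentricity of each node (its greatest distance to any other): Eli:4, Eva:3, Halim:4, Jamal:3, Leo:4, Nadia:2, Pia:4, Veda:3.
The maximum eccentricity is 4, realized for instance by the pair Eli–Leo via Eli – Veda – Nadia – Jamal – Leo. So the diameter is 4.

4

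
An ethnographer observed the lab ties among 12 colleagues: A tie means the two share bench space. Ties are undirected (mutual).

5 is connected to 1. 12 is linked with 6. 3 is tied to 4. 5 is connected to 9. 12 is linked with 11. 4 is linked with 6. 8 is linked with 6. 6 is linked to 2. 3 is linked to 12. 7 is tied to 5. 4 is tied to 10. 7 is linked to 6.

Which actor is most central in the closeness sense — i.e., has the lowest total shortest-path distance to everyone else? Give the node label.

Farness (sum of distances to all others) for each node — 1:39, 2:29, 3:31, 4:25, 5:29, 6:19, 7:23, 8:29, 9:39, 10:35, 11:35, 12:25.
The smallest farness is 19, for 6, so 6 has the highest closeness.

6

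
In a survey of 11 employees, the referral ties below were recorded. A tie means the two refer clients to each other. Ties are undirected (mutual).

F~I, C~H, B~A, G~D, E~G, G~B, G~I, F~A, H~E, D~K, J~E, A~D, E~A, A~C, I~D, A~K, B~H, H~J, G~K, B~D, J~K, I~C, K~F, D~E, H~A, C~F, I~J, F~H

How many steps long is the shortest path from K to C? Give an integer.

One shortest route is K – A – C, which uses 2 edges, and K and C are not directly tied, so nothing shorter exists. So d(K,C) = 2.

2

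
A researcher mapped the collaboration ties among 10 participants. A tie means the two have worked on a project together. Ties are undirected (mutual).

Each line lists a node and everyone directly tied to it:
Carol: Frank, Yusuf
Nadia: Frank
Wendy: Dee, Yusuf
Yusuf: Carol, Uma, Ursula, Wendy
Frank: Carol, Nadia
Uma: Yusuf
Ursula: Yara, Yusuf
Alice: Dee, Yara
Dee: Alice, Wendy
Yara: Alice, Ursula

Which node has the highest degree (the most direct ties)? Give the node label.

Yusuf

Degrees — Alice:2, Carol:2, Dee:2, Frank:2, Nadia:1, Uma:1, Ursula:2, Wendy:2, Yara:2, Yusuf:4.
The maximum is 4, attained only by Yusuf.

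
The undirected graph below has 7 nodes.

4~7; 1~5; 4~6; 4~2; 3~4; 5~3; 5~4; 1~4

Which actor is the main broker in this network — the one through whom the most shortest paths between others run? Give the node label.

4

Unnormalized betweenness of each node: 1:0, 2:0, 3:0, 4:25/2, 5:1/2, 6:0, 7:0.
4 has the largest value, 25/2, making it the main broker — the node through which the most shortest paths run.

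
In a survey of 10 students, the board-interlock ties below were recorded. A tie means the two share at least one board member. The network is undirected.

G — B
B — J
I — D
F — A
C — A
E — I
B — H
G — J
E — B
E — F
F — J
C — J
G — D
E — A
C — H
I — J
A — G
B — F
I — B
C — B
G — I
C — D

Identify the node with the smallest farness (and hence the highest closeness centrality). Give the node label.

B

Farness (sum of distances to all others) for each node — A:14, B:11, C:13, D:16, E:14, F:15, G:13, H:16, I:13, J:13.
The smallest farness is 11, for B, so B has the highest closeness.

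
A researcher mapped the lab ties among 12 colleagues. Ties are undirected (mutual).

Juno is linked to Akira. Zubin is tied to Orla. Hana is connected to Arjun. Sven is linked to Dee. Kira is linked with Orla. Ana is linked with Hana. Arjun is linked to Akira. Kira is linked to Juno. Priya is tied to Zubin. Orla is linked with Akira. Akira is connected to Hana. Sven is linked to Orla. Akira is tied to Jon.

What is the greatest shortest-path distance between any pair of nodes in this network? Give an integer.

5

Eccentricity of each node (its greatest distance to any other): Akira:3, Ana:5, Arjun:4, Dee:5, Hana:4, Jon:4, Juno:4, Kira:4, Orla:3, Priya:5, Sven:4, Zubin:4.
The maximum eccentricity is 5, realized for instance by the pair Priya–Ana via Priya – Zubin – Orla – Akira – Hana – Ana. So the diameter is 5.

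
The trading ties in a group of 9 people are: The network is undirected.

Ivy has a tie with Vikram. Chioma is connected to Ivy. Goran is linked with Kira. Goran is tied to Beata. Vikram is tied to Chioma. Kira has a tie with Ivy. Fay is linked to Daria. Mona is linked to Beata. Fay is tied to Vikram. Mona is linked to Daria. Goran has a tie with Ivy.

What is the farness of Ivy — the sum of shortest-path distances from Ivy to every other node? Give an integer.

14

Distances from Ivy: Beata:2, Chioma:1, Daria:3, Fay:2, Goran:1, Kira:1, Mona:3, Vikram:1.
Sum = 2 + 1 + 3 + 2 + 1 + 1 + 3 + 1 = 14.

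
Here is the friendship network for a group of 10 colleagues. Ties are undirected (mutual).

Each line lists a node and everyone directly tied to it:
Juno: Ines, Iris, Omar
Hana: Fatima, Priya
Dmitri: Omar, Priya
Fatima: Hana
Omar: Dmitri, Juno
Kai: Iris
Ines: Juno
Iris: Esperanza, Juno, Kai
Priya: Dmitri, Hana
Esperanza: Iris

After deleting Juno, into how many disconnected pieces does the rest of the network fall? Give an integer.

3

Without Juno, the remaining ties split the others into: {Esperanza, Iris, Kai}; {Dmitri, Fatima, Hana, Omar, Priya}; {Ines}.
That's 3 separate components.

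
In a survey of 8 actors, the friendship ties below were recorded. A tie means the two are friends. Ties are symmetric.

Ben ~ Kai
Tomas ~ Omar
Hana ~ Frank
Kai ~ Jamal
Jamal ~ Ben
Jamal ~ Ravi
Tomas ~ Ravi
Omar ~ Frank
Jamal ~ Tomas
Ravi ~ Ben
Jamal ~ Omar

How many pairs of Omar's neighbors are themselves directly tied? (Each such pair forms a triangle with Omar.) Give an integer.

Omar's neighbors: Frank, Jamal, and Tomas.
Neighbor pairs that are themselves tied: Omar–Jamal–Tomas. Each forms one triangle with Omar, for 1 in total.

1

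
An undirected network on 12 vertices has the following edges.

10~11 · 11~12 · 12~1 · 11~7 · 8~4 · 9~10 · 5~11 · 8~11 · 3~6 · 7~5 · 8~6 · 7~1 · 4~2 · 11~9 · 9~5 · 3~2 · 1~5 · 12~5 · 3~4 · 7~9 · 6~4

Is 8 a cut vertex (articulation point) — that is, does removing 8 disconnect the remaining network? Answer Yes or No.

Yes

Removing 8 leaves {2, 3, 4, and 6} with no path to {1, 5, 7, 9, 10, 11, and 12}, so the network splits into 2 components. 8 is a cut vertex.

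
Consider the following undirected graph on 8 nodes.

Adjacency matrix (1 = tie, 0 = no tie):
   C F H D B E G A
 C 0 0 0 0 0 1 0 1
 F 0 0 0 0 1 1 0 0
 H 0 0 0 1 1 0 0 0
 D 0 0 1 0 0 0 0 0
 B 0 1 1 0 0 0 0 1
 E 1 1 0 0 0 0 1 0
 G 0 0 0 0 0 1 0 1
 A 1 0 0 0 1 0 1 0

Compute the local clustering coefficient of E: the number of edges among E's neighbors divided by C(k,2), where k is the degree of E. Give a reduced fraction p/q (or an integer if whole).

0

E's neighbors: C, F, and G (k = 3).
Possible neighbor pairs: C(3,2) = 3. Edges among them: none → e = 0.
Clustering(E) = 0/3 = 0.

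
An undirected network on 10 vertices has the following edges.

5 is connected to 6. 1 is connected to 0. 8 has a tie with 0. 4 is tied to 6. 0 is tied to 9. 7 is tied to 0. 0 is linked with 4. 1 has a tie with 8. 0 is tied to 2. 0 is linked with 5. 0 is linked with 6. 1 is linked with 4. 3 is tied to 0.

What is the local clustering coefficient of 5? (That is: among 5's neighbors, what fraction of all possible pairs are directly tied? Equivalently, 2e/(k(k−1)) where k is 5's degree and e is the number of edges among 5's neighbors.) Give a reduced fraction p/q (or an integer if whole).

5's neighbors: 0 and 6 (k = 2).
Possible neighbor pairs: C(2,2) = 1. Edges among them: 0–6 → e = 1.
Clustering(5) = 1/1.

1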